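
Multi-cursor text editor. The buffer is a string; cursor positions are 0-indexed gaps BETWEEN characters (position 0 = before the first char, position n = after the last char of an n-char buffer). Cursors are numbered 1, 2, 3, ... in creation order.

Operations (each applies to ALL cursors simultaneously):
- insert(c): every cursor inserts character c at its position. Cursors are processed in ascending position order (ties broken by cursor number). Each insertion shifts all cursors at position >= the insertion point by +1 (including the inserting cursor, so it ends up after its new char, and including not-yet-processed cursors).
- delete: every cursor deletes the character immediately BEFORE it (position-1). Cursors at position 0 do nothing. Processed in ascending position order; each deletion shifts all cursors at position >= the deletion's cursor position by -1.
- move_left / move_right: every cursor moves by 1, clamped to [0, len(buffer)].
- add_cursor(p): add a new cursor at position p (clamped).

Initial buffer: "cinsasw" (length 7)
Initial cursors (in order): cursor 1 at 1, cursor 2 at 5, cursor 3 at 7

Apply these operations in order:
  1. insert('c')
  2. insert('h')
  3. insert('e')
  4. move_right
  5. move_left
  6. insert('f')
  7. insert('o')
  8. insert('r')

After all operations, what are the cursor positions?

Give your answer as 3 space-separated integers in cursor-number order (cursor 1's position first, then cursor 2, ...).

Answer: 7 17 24

Derivation:
After op 1 (insert('c')): buffer="ccinsacswc" (len 10), cursors c1@2 c2@7 c3@10, authorship .1....2..3
After op 2 (insert('h')): buffer="cchinsachswch" (len 13), cursors c1@3 c2@9 c3@13, authorship .11....22..33
After op 3 (insert('e')): buffer="ccheinsacheswche" (len 16), cursors c1@4 c2@11 c3@16, authorship .111....222..333
After op 4 (move_right): buffer="ccheinsacheswche" (len 16), cursors c1@5 c2@12 c3@16, authorship .111....222..333
After op 5 (move_left): buffer="ccheinsacheswche" (len 16), cursors c1@4 c2@11 c3@15, authorship .111....222..333
After op 6 (insert('f')): buffer="cchefinsachefswchfe" (len 19), cursors c1@5 c2@13 c3@18, authorship .1111....2222..3333
After op 7 (insert('o')): buffer="cchefoinsachefoswchfoe" (len 22), cursors c1@6 c2@15 c3@21, authorship .11111....22222..33333
After op 8 (insert('r')): buffer="ccheforinsacheforswchfore" (len 25), cursors c1@7 c2@17 c3@24, authorship .111111....222222..333333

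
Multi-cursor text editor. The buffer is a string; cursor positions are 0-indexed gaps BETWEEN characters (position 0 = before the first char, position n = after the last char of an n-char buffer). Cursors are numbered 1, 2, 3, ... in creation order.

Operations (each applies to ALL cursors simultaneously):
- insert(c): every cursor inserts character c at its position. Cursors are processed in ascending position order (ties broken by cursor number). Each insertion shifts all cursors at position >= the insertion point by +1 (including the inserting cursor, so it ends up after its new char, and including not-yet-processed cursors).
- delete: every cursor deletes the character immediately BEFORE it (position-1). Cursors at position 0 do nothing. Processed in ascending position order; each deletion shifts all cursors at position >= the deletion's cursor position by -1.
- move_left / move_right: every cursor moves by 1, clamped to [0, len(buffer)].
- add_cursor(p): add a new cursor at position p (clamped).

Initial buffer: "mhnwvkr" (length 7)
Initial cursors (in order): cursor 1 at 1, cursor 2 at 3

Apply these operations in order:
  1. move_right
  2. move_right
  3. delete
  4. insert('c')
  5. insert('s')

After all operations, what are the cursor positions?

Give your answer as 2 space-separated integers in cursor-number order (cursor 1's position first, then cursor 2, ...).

After op 1 (move_right): buffer="mhnwvkr" (len 7), cursors c1@2 c2@4, authorship .......
After op 2 (move_right): buffer="mhnwvkr" (len 7), cursors c1@3 c2@5, authorship .......
After op 3 (delete): buffer="mhwkr" (len 5), cursors c1@2 c2@3, authorship .....
After op 4 (insert('c')): buffer="mhcwckr" (len 7), cursors c1@3 c2@5, authorship ..1.2..
After op 5 (insert('s')): buffer="mhcswcskr" (len 9), cursors c1@4 c2@7, authorship ..11.22..

Answer: 4 7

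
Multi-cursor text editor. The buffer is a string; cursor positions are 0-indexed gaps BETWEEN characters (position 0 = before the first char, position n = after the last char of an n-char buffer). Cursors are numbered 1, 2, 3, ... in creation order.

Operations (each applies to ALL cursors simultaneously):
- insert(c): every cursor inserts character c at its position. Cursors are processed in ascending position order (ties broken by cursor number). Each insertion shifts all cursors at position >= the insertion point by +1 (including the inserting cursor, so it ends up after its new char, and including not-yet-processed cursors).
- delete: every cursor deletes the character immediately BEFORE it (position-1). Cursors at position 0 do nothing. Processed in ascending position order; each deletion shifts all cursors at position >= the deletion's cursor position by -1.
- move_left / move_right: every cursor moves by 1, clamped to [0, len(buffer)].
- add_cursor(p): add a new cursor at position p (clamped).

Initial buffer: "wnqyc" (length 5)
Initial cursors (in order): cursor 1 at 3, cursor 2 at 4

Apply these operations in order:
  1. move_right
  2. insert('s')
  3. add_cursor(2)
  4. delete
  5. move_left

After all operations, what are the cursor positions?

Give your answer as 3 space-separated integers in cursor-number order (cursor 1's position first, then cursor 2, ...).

Answer: 2 3 0

Derivation:
After op 1 (move_right): buffer="wnqyc" (len 5), cursors c1@4 c2@5, authorship .....
After op 2 (insert('s')): buffer="wnqyscs" (len 7), cursors c1@5 c2@7, authorship ....1.2
After op 3 (add_cursor(2)): buffer="wnqyscs" (len 7), cursors c3@2 c1@5 c2@7, authorship ....1.2
After op 4 (delete): buffer="wqyc" (len 4), cursors c3@1 c1@3 c2@4, authorship ....
After op 5 (move_left): buffer="wqyc" (len 4), cursors c3@0 c1@2 c2@3, authorship ....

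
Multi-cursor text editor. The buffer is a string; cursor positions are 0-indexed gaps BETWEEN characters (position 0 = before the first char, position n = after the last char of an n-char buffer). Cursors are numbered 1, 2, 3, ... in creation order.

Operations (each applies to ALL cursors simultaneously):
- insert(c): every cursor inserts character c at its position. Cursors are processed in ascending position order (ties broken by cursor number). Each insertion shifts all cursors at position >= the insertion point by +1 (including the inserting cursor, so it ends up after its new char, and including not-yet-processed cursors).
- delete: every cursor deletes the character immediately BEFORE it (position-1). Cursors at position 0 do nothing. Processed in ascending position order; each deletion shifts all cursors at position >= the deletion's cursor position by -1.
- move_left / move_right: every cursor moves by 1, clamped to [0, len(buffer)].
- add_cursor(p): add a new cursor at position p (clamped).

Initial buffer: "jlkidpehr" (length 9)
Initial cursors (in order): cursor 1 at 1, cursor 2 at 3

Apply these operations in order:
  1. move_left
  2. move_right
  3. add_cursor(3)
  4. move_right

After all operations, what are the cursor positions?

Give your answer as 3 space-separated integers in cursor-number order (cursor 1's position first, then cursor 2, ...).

Answer: 2 4 4

Derivation:
After op 1 (move_left): buffer="jlkidpehr" (len 9), cursors c1@0 c2@2, authorship .........
After op 2 (move_right): buffer="jlkidpehr" (len 9), cursors c1@1 c2@3, authorship .........
After op 3 (add_cursor(3)): buffer="jlkidpehr" (len 9), cursors c1@1 c2@3 c3@3, authorship .........
After op 4 (move_right): buffer="jlkidpehr" (len 9), cursors c1@2 c2@4 c3@4, authorship .........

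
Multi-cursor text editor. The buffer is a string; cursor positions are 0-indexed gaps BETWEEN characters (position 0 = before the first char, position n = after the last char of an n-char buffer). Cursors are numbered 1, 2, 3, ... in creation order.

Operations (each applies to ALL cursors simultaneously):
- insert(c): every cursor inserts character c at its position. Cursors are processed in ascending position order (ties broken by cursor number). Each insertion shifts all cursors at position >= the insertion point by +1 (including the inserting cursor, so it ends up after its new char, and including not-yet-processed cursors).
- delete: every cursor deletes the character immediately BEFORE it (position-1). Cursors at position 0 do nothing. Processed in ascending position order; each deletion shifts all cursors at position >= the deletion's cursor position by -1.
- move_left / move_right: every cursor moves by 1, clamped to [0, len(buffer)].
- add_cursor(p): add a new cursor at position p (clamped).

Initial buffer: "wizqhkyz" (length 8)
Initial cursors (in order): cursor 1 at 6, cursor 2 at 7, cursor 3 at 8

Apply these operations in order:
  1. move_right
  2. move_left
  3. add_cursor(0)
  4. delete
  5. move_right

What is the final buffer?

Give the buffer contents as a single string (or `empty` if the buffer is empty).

After op 1 (move_right): buffer="wizqhkyz" (len 8), cursors c1@7 c2@8 c3@8, authorship ........
After op 2 (move_left): buffer="wizqhkyz" (len 8), cursors c1@6 c2@7 c3@7, authorship ........
After op 3 (add_cursor(0)): buffer="wizqhkyz" (len 8), cursors c4@0 c1@6 c2@7 c3@7, authorship ........
After op 4 (delete): buffer="wizqz" (len 5), cursors c4@0 c1@4 c2@4 c3@4, authorship .....
After op 5 (move_right): buffer="wizqz" (len 5), cursors c4@1 c1@5 c2@5 c3@5, authorship .....

Answer: wizqz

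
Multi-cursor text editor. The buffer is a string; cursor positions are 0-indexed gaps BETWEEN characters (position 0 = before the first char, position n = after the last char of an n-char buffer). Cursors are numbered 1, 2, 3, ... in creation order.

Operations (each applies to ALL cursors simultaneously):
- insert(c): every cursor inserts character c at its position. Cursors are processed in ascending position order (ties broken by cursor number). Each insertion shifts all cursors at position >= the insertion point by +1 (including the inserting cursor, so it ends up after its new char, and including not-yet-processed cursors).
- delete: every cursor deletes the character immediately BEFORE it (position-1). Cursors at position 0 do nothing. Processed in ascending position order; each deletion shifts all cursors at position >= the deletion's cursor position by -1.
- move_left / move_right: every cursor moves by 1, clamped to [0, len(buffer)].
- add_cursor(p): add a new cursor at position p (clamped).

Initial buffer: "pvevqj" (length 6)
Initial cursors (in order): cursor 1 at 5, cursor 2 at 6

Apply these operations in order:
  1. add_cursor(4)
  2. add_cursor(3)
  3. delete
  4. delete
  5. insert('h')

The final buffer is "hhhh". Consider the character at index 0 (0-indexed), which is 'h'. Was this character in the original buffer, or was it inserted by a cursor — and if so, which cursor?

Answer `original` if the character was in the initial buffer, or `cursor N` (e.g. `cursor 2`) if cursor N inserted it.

After op 1 (add_cursor(4)): buffer="pvevqj" (len 6), cursors c3@4 c1@5 c2@6, authorship ......
After op 2 (add_cursor(3)): buffer="pvevqj" (len 6), cursors c4@3 c3@4 c1@5 c2@6, authorship ......
After op 3 (delete): buffer="pv" (len 2), cursors c1@2 c2@2 c3@2 c4@2, authorship ..
After op 4 (delete): buffer="" (len 0), cursors c1@0 c2@0 c3@0 c4@0, authorship 
After op 5 (insert('h')): buffer="hhhh" (len 4), cursors c1@4 c2@4 c3@4 c4@4, authorship 1234
Authorship (.=original, N=cursor N): 1 2 3 4
Index 0: author = 1

Answer: cursor 1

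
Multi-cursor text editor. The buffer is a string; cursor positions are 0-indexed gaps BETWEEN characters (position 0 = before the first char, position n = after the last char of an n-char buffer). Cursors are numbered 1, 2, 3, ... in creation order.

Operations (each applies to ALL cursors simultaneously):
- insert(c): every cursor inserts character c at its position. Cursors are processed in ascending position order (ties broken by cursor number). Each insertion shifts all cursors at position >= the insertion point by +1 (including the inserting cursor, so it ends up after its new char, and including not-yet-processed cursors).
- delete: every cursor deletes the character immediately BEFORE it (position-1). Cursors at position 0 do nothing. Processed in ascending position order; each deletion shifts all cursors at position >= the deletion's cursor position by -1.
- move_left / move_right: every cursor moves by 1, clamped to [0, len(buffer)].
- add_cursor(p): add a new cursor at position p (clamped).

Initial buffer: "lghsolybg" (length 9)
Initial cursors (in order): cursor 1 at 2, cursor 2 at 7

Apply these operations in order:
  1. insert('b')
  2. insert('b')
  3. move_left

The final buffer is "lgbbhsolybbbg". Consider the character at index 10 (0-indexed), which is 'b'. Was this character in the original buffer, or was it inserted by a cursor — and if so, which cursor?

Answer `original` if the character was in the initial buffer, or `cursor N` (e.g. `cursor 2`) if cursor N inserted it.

After op 1 (insert('b')): buffer="lgbhsolybbg" (len 11), cursors c1@3 c2@9, authorship ..1.....2..
After op 2 (insert('b')): buffer="lgbbhsolybbbg" (len 13), cursors c1@4 c2@11, authorship ..11.....22..
After op 3 (move_left): buffer="lgbbhsolybbbg" (len 13), cursors c1@3 c2@10, authorship ..11.....22..
Authorship (.=original, N=cursor N): . . 1 1 . . . . . 2 2 . .
Index 10: author = 2

Answer: cursor 2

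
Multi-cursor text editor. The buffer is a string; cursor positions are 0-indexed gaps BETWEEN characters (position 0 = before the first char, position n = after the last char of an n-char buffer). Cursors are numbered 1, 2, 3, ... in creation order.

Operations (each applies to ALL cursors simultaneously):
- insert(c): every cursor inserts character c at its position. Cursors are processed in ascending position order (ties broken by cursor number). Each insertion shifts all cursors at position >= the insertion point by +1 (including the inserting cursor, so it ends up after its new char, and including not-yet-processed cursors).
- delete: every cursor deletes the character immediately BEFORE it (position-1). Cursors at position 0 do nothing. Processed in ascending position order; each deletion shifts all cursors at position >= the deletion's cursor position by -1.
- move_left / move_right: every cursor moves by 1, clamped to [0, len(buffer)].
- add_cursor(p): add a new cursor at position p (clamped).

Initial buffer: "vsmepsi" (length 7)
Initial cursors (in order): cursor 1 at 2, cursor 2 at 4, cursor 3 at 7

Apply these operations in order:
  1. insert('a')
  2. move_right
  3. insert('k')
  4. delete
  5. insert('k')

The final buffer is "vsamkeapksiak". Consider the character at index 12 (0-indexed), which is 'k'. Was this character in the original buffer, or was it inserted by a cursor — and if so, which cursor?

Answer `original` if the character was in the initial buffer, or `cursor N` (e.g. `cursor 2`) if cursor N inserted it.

After op 1 (insert('a')): buffer="vsameapsia" (len 10), cursors c1@3 c2@6 c3@10, authorship ..1..2...3
After op 2 (move_right): buffer="vsameapsia" (len 10), cursors c1@4 c2@7 c3@10, authorship ..1..2...3
After op 3 (insert('k')): buffer="vsamkeapksiak" (len 13), cursors c1@5 c2@9 c3@13, authorship ..1.1.2.2..33
After op 4 (delete): buffer="vsameapsia" (len 10), cursors c1@4 c2@7 c3@10, authorship ..1..2...3
After op 5 (insert('k')): buffer="vsamkeapksiak" (len 13), cursors c1@5 c2@9 c3@13, authorship ..1.1.2.2..33
Authorship (.=original, N=cursor N): . . 1 . 1 . 2 . 2 . . 3 3
Index 12: author = 3

Answer: cursor 3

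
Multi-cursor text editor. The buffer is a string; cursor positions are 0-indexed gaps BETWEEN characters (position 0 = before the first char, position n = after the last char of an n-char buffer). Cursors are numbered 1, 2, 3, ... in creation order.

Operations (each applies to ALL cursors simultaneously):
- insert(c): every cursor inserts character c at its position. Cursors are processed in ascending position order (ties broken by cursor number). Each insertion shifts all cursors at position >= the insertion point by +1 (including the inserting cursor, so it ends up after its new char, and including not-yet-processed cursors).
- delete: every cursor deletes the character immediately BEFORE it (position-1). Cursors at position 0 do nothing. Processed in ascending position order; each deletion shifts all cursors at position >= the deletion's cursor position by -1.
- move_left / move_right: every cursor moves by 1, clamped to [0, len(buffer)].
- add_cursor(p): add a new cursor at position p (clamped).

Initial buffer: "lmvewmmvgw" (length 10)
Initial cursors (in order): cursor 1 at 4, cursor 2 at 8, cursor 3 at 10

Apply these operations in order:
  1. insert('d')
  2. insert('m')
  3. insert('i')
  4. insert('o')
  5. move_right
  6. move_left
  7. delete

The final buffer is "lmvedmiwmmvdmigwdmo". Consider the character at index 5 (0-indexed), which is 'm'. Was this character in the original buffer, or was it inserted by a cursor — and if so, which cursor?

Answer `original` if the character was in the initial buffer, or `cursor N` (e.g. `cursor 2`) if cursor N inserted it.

Answer: cursor 1

Derivation:
After op 1 (insert('d')): buffer="lmvedwmmvdgwd" (len 13), cursors c1@5 c2@10 c3@13, authorship ....1....2..3
After op 2 (insert('m')): buffer="lmvedmwmmvdmgwdm" (len 16), cursors c1@6 c2@12 c3@16, authorship ....11....22..33
After op 3 (insert('i')): buffer="lmvedmiwmmvdmigwdmi" (len 19), cursors c1@7 c2@14 c3@19, authorship ....111....222..333
After op 4 (insert('o')): buffer="lmvedmiowmmvdmiogwdmio" (len 22), cursors c1@8 c2@16 c3@22, authorship ....1111....2222..3333
After op 5 (move_right): buffer="lmvedmiowmmvdmiogwdmio" (len 22), cursors c1@9 c2@17 c3@22, authorship ....1111....2222..3333
After op 6 (move_left): buffer="lmvedmiowmmvdmiogwdmio" (len 22), cursors c1@8 c2@16 c3@21, authorship ....1111....2222..3333
After op 7 (delete): buffer="lmvedmiwmmvdmigwdmo" (len 19), cursors c1@7 c2@14 c3@18, authorship ....111....222..333
Authorship (.=original, N=cursor N): . . . . 1 1 1 . . . . 2 2 2 . . 3 3 3
Index 5: author = 1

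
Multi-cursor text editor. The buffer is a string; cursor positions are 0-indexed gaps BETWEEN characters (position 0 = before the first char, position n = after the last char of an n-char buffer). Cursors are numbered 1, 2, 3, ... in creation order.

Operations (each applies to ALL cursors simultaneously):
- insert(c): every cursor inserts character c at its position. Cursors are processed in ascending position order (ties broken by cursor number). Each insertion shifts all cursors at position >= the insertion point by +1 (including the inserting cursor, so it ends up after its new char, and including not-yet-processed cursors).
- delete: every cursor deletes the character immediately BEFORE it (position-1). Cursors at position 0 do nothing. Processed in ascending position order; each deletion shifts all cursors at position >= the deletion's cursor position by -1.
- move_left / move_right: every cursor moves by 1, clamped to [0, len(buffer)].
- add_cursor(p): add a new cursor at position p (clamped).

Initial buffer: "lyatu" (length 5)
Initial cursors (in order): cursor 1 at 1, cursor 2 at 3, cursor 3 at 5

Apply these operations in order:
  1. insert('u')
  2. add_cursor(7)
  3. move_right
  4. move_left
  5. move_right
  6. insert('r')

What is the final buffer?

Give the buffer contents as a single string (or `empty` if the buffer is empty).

After op 1 (insert('u')): buffer="luyautuu" (len 8), cursors c1@2 c2@5 c3@8, authorship .1..2..3
After op 2 (add_cursor(7)): buffer="luyautuu" (len 8), cursors c1@2 c2@5 c4@7 c3@8, authorship .1..2..3
After op 3 (move_right): buffer="luyautuu" (len 8), cursors c1@3 c2@6 c3@8 c4@8, authorship .1..2..3
After op 4 (move_left): buffer="luyautuu" (len 8), cursors c1@2 c2@5 c3@7 c4@7, authorship .1..2..3
After op 5 (move_right): buffer="luyautuu" (len 8), cursors c1@3 c2@6 c3@8 c4@8, authorship .1..2..3
After op 6 (insert('r')): buffer="luyrautruurr" (len 12), cursors c1@4 c2@8 c3@12 c4@12, authorship .1.1.2.2.334

Answer: luyrautruurr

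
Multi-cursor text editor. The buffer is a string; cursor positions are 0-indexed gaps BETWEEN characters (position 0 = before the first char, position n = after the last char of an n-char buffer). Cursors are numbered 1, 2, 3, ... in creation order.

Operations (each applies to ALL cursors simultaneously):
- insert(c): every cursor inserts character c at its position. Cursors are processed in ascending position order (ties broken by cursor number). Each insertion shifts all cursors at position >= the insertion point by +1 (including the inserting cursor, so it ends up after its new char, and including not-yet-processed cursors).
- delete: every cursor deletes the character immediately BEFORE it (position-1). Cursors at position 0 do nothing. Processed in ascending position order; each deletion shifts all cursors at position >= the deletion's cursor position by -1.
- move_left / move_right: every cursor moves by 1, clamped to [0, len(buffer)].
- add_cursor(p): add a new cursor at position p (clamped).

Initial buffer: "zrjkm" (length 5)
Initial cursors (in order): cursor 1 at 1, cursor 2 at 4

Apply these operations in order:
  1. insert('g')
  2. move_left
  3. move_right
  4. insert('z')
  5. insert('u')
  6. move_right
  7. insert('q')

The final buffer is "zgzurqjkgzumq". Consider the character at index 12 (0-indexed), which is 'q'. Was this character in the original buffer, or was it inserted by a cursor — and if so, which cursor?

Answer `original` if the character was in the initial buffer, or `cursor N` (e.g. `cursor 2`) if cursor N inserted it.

Answer: cursor 2

Derivation:
After op 1 (insert('g')): buffer="zgrjkgm" (len 7), cursors c1@2 c2@6, authorship .1...2.
After op 2 (move_left): buffer="zgrjkgm" (len 7), cursors c1@1 c2@5, authorship .1...2.
After op 3 (move_right): buffer="zgrjkgm" (len 7), cursors c1@2 c2@6, authorship .1...2.
After op 4 (insert('z')): buffer="zgzrjkgzm" (len 9), cursors c1@3 c2@8, authorship .11...22.
After op 5 (insert('u')): buffer="zgzurjkgzum" (len 11), cursors c1@4 c2@10, authorship .111...222.
After op 6 (move_right): buffer="zgzurjkgzum" (len 11), cursors c1@5 c2@11, authorship .111...222.
After op 7 (insert('q')): buffer="zgzurqjkgzumq" (len 13), cursors c1@6 c2@13, authorship .111.1..222.2
Authorship (.=original, N=cursor N): . 1 1 1 . 1 . . 2 2 2 . 2
Index 12: author = 2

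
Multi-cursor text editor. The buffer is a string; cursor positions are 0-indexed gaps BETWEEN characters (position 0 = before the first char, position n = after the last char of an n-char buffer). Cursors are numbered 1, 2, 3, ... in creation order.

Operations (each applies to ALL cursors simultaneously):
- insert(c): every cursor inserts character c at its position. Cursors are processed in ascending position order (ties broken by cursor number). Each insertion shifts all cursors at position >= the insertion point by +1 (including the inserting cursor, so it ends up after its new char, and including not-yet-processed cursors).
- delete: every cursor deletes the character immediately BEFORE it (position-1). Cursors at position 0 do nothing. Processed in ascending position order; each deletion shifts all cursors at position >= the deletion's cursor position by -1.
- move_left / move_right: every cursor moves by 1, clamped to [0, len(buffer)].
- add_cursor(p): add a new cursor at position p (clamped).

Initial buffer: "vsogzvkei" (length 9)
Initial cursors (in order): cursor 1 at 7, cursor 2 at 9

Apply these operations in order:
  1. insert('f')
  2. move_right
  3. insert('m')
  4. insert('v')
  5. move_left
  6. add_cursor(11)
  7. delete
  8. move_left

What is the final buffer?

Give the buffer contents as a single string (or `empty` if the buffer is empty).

After op 1 (insert('f')): buffer="vsogzvkfeif" (len 11), cursors c1@8 c2@11, authorship .......1..2
After op 2 (move_right): buffer="vsogzvkfeif" (len 11), cursors c1@9 c2@11, authorship .......1..2
After op 3 (insert('m')): buffer="vsogzvkfemifm" (len 13), cursors c1@10 c2@13, authorship .......1.1.22
After op 4 (insert('v')): buffer="vsogzvkfemvifmv" (len 15), cursors c1@11 c2@15, authorship .......1.11.222
After op 5 (move_left): buffer="vsogzvkfemvifmv" (len 15), cursors c1@10 c2@14, authorship .......1.11.222
After op 6 (add_cursor(11)): buffer="vsogzvkfemvifmv" (len 15), cursors c1@10 c3@11 c2@14, authorship .......1.11.222
After op 7 (delete): buffer="vsogzvkfeifv" (len 12), cursors c1@9 c3@9 c2@11, authorship .......1..22
After op 8 (move_left): buffer="vsogzvkfeifv" (len 12), cursors c1@8 c3@8 c2@10, authorship .......1..22

Answer: vsogzvkfeifv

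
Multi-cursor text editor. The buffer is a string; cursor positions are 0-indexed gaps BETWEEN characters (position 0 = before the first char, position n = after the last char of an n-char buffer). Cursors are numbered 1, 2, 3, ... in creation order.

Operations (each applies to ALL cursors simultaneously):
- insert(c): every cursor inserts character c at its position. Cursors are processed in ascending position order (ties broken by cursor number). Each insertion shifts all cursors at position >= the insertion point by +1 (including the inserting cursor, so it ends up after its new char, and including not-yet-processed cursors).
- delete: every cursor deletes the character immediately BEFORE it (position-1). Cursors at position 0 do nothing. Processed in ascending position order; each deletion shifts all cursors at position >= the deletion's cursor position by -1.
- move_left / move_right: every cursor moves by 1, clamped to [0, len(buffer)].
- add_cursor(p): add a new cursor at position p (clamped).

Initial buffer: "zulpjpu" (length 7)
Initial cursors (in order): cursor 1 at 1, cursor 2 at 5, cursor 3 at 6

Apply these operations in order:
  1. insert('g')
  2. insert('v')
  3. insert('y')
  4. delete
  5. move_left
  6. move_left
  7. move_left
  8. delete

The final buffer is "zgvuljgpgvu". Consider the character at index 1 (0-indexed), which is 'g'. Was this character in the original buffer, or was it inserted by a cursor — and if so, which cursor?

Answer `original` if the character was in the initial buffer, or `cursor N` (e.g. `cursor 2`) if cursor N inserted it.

After op 1 (insert('g')): buffer="zgulpjgpgu" (len 10), cursors c1@2 c2@7 c3@9, authorship .1....2.3.
After op 2 (insert('v')): buffer="zgvulpjgvpgvu" (len 13), cursors c1@3 c2@9 c3@12, authorship .11....22.33.
After op 3 (insert('y')): buffer="zgvyulpjgvypgvyu" (len 16), cursors c1@4 c2@11 c3@15, authorship .111....222.333.
After op 4 (delete): buffer="zgvulpjgvpgvu" (len 13), cursors c1@3 c2@9 c3@12, authorship .11....22.33.
After op 5 (move_left): buffer="zgvulpjgvpgvu" (len 13), cursors c1@2 c2@8 c3@11, authorship .11....22.33.
After op 6 (move_left): buffer="zgvulpjgvpgvu" (len 13), cursors c1@1 c2@7 c3@10, authorship .11....22.33.
After op 7 (move_left): buffer="zgvulpjgvpgvu" (len 13), cursors c1@0 c2@6 c3@9, authorship .11....22.33.
After op 8 (delete): buffer="zgvuljgpgvu" (len 11), cursors c1@0 c2@5 c3@7, authorship .11...2.33.
Authorship (.=original, N=cursor N): . 1 1 . . . 2 . 3 3 .
Index 1: author = 1

Answer: cursor 1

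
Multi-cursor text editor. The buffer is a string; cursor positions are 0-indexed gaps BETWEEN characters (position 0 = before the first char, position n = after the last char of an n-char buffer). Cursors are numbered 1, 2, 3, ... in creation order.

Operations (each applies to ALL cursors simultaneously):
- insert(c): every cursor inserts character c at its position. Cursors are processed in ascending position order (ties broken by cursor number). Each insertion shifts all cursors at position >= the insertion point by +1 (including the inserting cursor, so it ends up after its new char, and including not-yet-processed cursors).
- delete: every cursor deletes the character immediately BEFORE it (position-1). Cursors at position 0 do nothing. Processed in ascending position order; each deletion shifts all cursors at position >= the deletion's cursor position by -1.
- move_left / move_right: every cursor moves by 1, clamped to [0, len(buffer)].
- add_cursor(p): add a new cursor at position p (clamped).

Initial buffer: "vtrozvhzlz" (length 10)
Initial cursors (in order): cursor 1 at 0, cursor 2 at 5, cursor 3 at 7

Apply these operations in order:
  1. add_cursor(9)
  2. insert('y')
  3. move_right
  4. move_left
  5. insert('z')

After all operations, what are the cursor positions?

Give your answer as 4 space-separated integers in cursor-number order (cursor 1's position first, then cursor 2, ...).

After op 1 (add_cursor(9)): buffer="vtrozvhzlz" (len 10), cursors c1@0 c2@5 c3@7 c4@9, authorship ..........
After op 2 (insert('y')): buffer="yvtrozyvhyzlyz" (len 14), cursors c1@1 c2@7 c3@10 c4@13, authorship 1.....2..3..4.
After op 3 (move_right): buffer="yvtrozyvhyzlyz" (len 14), cursors c1@2 c2@8 c3@11 c4@14, authorship 1.....2..3..4.
After op 4 (move_left): buffer="yvtrozyvhyzlyz" (len 14), cursors c1@1 c2@7 c3@10 c4@13, authorship 1.....2..3..4.
After op 5 (insert('z')): buffer="yzvtrozyzvhyzzlyzz" (len 18), cursors c1@2 c2@9 c3@13 c4@17, authorship 11.....22..33..44.

Answer: 2 9 13 17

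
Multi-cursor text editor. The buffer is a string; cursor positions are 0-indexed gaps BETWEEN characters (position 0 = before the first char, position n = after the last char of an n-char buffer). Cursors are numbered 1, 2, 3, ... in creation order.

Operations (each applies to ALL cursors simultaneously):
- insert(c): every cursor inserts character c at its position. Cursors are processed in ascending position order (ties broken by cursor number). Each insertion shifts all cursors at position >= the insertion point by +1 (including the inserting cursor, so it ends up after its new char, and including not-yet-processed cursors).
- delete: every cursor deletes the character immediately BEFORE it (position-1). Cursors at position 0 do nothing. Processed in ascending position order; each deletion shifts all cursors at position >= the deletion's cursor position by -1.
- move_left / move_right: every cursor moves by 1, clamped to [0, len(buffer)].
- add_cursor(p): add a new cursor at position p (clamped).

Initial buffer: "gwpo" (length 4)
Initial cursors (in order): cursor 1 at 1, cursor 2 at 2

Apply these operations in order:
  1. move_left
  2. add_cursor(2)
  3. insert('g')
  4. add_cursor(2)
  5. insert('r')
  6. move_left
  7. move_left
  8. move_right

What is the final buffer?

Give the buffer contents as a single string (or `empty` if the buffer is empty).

Answer: grgrgrwgrpo

Derivation:
After op 1 (move_left): buffer="gwpo" (len 4), cursors c1@0 c2@1, authorship ....
After op 2 (add_cursor(2)): buffer="gwpo" (len 4), cursors c1@0 c2@1 c3@2, authorship ....
After op 3 (insert('g')): buffer="gggwgpo" (len 7), cursors c1@1 c2@3 c3@5, authorship 1.2.3..
After op 4 (add_cursor(2)): buffer="gggwgpo" (len 7), cursors c1@1 c4@2 c2@3 c3@5, authorship 1.2.3..
After op 5 (insert('r')): buffer="grgrgrwgrpo" (len 11), cursors c1@2 c4@4 c2@6 c3@9, authorship 11.422.33..
After op 6 (move_left): buffer="grgrgrwgrpo" (len 11), cursors c1@1 c4@3 c2@5 c3@8, authorship 11.422.33..
After op 7 (move_left): buffer="grgrgrwgrpo" (len 11), cursors c1@0 c4@2 c2@4 c3@7, authorship 11.422.33..
After op 8 (move_right): buffer="grgrgrwgrpo" (len 11), cursors c1@1 c4@3 c2@5 c3@8, authorship 11.422.33..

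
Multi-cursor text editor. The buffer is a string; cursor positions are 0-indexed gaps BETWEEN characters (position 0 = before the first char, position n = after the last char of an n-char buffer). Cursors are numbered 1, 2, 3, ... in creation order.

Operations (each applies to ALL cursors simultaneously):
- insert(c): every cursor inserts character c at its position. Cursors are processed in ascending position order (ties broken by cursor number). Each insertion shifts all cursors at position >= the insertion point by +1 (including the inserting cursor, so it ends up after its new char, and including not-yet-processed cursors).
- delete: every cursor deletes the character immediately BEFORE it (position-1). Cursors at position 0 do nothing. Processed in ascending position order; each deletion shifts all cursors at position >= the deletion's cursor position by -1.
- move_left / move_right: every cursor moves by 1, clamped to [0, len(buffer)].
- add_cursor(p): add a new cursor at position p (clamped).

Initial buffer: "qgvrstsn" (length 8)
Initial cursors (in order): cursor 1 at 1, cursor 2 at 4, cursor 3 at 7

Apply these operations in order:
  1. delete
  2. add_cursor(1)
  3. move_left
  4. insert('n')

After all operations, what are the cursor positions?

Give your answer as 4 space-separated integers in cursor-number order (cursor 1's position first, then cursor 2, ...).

After op 1 (delete): buffer="gvstn" (len 5), cursors c1@0 c2@2 c3@4, authorship .....
After op 2 (add_cursor(1)): buffer="gvstn" (len 5), cursors c1@0 c4@1 c2@2 c3@4, authorship .....
After op 3 (move_left): buffer="gvstn" (len 5), cursors c1@0 c4@0 c2@1 c3@3, authorship .....
After op 4 (insert('n')): buffer="nngnvsntn" (len 9), cursors c1@2 c4@2 c2@4 c3@7, authorship 14.2..3..

Answer: 2 4 7 2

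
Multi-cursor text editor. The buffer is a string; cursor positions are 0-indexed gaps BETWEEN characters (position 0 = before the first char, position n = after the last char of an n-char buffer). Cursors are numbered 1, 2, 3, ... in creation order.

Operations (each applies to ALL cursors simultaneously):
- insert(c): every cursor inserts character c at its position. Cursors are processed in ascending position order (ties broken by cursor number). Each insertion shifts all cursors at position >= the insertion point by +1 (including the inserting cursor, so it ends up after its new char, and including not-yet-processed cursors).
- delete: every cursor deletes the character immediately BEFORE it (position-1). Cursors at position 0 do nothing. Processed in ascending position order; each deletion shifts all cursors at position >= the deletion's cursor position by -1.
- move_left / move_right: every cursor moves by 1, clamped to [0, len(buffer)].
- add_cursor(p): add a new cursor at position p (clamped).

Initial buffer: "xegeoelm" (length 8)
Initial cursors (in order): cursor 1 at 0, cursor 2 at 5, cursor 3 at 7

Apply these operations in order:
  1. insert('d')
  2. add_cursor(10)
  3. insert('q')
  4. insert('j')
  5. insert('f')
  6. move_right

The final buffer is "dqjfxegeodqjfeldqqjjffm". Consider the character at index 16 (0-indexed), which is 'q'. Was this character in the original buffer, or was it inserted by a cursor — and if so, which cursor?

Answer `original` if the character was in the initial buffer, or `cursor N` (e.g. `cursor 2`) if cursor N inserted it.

After op 1 (insert('d')): buffer="dxegeodeldm" (len 11), cursors c1@1 c2@7 c3@10, authorship 1.....2..3.
After op 2 (add_cursor(10)): buffer="dxegeodeldm" (len 11), cursors c1@1 c2@7 c3@10 c4@10, authorship 1.....2..3.
After op 3 (insert('q')): buffer="dqxegeodqeldqqm" (len 15), cursors c1@2 c2@9 c3@14 c4@14, authorship 11.....22..334.
After op 4 (insert('j')): buffer="dqjxegeodqjeldqqjjm" (len 19), cursors c1@3 c2@11 c3@18 c4@18, authorship 111.....222..33434.
After op 5 (insert('f')): buffer="dqjfxegeodqjfeldqqjjffm" (len 23), cursors c1@4 c2@13 c3@22 c4@22, authorship 1111.....2222..3343434.
After op 6 (move_right): buffer="dqjfxegeodqjfeldqqjjffm" (len 23), cursors c1@5 c2@14 c3@23 c4@23, authorship 1111.....2222..3343434.
Authorship (.=original, N=cursor N): 1 1 1 1 . . . . . 2 2 2 2 . . 3 3 4 3 4 3 4 .
Index 16: author = 3

Answer: cursor 3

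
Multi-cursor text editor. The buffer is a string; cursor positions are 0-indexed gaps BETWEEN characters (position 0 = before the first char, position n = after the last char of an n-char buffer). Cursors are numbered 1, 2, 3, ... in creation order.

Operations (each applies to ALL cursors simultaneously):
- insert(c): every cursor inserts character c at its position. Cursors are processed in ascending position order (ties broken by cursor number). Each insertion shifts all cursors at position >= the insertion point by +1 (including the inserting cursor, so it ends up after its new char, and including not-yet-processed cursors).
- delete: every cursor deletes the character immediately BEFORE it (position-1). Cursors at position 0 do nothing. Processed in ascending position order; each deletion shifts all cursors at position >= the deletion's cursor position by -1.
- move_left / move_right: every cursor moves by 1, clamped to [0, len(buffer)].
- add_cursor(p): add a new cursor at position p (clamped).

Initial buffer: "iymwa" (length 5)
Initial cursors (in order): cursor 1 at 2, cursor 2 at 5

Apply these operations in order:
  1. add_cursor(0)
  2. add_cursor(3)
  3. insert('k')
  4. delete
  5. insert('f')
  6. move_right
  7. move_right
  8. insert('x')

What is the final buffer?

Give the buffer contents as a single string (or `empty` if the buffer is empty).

After op 1 (add_cursor(0)): buffer="iymwa" (len 5), cursors c3@0 c1@2 c2@5, authorship .....
After op 2 (add_cursor(3)): buffer="iymwa" (len 5), cursors c3@0 c1@2 c4@3 c2@5, authorship .....
After op 3 (insert('k')): buffer="kiykmkwak" (len 9), cursors c3@1 c1@4 c4@6 c2@9, authorship 3..1.4..2
After op 4 (delete): buffer="iymwa" (len 5), cursors c3@0 c1@2 c4@3 c2@5, authorship .....
After op 5 (insert('f')): buffer="fiyfmfwaf" (len 9), cursors c3@1 c1@4 c4@6 c2@9, authorship 3..1.4..2
After op 6 (move_right): buffer="fiyfmfwaf" (len 9), cursors c3@2 c1@5 c4@7 c2@9, authorship 3..1.4..2
After op 7 (move_right): buffer="fiyfmfwaf" (len 9), cursors c3@3 c1@6 c4@8 c2@9, authorship 3..1.4..2
After op 8 (insert('x')): buffer="fiyxfmfxwaxfx" (len 13), cursors c3@4 c1@8 c4@11 c2@13, authorship 3..31.41..422

Answer: fiyxfmfxwaxfx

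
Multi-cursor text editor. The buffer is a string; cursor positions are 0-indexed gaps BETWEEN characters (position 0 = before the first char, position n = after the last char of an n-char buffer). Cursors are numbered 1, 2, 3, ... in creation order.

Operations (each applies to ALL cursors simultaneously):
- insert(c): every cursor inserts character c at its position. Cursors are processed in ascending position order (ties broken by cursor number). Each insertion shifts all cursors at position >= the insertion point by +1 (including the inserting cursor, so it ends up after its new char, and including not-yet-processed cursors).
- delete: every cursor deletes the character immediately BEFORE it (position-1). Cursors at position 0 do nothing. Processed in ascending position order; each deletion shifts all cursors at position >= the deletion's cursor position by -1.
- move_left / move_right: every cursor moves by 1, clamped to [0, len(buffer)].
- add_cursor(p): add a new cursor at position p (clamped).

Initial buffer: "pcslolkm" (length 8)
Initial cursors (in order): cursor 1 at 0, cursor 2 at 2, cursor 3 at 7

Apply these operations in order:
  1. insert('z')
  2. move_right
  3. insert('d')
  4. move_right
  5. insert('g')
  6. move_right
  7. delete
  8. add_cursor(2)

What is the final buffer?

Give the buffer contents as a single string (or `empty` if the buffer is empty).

Answer: zpdcgsdlglkzmd

Derivation:
After op 1 (insert('z')): buffer="zpczslolkzm" (len 11), cursors c1@1 c2@4 c3@10, authorship 1..2.....3.
After op 2 (move_right): buffer="zpczslolkzm" (len 11), cursors c1@2 c2@5 c3@11, authorship 1..2.....3.
After op 3 (insert('d')): buffer="zpdczsdlolkzmd" (len 14), cursors c1@3 c2@7 c3@14, authorship 1.1.2.2....3.3
After op 4 (move_right): buffer="zpdczsdlolkzmd" (len 14), cursors c1@4 c2@8 c3@14, authorship 1.1.2.2....3.3
After op 5 (insert('g')): buffer="zpdcgzsdlgolkzmdg" (len 17), cursors c1@5 c2@10 c3@17, authorship 1.1.12.2.2...3.33
After op 6 (move_right): buffer="zpdcgzsdlgolkzmdg" (len 17), cursors c1@6 c2@11 c3@17, authorship 1.1.12.2.2...3.33
After op 7 (delete): buffer="zpdcgsdlglkzmd" (len 14), cursors c1@5 c2@9 c3@14, authorship 1.1.1.2.2..3.3
After op 8 (add_cursor(2)): buffer="zpdcgsdlglkzmd" (len 14), cursors c4@2 c1@5 c2@9 c3@14, authorship 1.1.1.2.2..3.3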